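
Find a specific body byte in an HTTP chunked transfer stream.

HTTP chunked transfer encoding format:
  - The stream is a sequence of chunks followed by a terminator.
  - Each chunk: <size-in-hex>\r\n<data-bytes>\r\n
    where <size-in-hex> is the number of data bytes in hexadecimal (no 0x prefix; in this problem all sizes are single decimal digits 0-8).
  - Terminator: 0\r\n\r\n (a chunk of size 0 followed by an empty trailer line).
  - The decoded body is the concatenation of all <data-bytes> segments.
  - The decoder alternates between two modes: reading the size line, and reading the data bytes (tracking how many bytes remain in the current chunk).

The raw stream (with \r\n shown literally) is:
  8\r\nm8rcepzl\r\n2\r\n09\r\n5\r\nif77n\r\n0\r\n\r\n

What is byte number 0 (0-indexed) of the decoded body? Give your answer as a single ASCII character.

Chunk 1: stream[0..1]='8' size=0x8=8, data at stream[3..11]='m8rcepzl' -> body[0..8], body so far='m8rcepzl'
Chunk 2: stream[13..14]='2' size=0x2=2, data at stream[16..18]='09' -> body[8..10], body so far='m8rcepzl09'
Chunk 3: stream[20..21]='5' size=0x5=5, data at stream[23..28]='if77n' -> body[10..15], body so far='m8rcepzl09if77n'
Chunk 4: stream[30..31]='0' size=0 (terminator). Final body='m8rcepzl09if77n' (15 bytes)
Body byte 0 = 'm'

Answer: m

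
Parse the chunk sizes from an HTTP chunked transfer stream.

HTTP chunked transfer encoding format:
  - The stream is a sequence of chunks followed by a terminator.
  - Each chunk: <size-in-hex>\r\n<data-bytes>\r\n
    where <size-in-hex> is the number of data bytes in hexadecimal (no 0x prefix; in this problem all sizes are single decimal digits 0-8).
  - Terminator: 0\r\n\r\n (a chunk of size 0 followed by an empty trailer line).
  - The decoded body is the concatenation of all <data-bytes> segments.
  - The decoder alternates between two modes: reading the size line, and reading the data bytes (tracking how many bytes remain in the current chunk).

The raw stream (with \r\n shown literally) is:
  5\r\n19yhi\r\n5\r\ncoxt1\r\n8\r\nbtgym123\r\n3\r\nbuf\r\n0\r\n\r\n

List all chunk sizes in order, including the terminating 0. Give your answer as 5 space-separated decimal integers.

Answer: 5 5 8 3 0

Derivation:
Chunk 1: stream[0..1]='5' size=0x5=5, data at stream[3..8]='19yhi' -> body[0..5], body so far='19yhi'
Chunk 2: stream[10..11]='5' size=0x5=5, data at stream[13..18]='coxt1' -> body[5..10], body so far='19yhicoxt1'
Chunk 3: stream[20..21]='8' size=0x8=8, data at stream[23..31]='btgym123' -> body[10..18], body so far='19yhicoxt1btgym123'
Chunk 4: stream[33..34]='3' size=0x3=3, data at stream[36..39]='buf' -> body[18..21], body so far='19yhicoxt1btgym123buf'
Chunk 5: stream[41..42]='0' size=0 (terminator). Final body='19yhicoxt1btgym123buf' (21 bytes)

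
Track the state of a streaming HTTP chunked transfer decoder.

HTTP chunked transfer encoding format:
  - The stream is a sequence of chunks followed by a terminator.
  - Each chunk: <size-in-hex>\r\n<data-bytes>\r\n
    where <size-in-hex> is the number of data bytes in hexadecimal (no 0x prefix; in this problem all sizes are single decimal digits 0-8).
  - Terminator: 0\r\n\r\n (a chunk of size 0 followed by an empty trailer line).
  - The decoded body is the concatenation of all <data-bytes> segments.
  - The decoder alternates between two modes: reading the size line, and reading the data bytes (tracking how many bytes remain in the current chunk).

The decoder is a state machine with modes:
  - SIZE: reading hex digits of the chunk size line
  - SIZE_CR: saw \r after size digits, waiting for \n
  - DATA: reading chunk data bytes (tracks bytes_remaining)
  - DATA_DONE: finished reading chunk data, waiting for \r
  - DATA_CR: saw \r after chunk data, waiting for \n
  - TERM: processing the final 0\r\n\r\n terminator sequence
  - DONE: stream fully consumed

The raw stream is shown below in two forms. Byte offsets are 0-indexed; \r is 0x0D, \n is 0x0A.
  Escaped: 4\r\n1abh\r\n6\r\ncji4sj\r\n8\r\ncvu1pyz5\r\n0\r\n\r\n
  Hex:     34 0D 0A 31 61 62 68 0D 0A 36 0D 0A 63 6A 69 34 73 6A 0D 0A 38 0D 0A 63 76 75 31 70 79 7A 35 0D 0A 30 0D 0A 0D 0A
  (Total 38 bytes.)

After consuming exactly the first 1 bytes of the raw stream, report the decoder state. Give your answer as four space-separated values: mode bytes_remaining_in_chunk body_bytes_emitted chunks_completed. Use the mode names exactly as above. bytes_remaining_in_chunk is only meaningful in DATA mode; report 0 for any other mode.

Answer: SIZE 0 0 0

Derivation:
Byte 0 = '4': mode=SIZE remaining=0 emitted=0 chunks_done=0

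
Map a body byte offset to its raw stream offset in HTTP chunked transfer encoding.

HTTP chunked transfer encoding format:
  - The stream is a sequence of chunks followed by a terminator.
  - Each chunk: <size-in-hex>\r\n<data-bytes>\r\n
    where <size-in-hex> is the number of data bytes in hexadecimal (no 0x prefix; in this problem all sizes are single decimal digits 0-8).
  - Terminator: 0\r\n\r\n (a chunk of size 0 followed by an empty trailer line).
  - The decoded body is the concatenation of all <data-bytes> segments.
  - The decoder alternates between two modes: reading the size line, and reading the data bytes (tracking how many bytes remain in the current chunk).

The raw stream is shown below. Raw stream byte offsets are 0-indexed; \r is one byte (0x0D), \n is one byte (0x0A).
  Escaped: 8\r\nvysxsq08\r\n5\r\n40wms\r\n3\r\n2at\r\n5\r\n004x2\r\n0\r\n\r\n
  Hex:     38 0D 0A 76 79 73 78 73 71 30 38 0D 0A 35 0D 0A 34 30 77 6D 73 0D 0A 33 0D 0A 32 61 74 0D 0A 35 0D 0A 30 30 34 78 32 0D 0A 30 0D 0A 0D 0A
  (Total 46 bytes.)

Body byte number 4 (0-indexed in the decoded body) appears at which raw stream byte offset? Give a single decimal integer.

Answer: 7

Derivation:
Chunk 1: stream[0..1]='8' size=0x8=8, data at stream[3..11]='vysxsq08' -> body[0..8], body so far='vysxsq08'
Chunk 2: stream[13..14]='5' size=0x5=5, data at stream[16..21]='40wms' -> body[8..13], body so far='vysxsq0840wms'
Chunk 3: stream[23..24]='3' size=0x3=3, data at stream[26..29]='2at' -> body[13..16], body so far='vysxsq0840wms2at'
Chunk 4: stream[31..32]='5' size=0x5=5, data at stream[34..39]='004x2' -> body[16..21], body so far='vysxsq0840wms2at004x2'
Chunk 5: stream[41..42]='0' size=0 (terminator). Final body='vysxsq0840wms2at004x2' (21 bytes)
Body byte 4 at stream offset 7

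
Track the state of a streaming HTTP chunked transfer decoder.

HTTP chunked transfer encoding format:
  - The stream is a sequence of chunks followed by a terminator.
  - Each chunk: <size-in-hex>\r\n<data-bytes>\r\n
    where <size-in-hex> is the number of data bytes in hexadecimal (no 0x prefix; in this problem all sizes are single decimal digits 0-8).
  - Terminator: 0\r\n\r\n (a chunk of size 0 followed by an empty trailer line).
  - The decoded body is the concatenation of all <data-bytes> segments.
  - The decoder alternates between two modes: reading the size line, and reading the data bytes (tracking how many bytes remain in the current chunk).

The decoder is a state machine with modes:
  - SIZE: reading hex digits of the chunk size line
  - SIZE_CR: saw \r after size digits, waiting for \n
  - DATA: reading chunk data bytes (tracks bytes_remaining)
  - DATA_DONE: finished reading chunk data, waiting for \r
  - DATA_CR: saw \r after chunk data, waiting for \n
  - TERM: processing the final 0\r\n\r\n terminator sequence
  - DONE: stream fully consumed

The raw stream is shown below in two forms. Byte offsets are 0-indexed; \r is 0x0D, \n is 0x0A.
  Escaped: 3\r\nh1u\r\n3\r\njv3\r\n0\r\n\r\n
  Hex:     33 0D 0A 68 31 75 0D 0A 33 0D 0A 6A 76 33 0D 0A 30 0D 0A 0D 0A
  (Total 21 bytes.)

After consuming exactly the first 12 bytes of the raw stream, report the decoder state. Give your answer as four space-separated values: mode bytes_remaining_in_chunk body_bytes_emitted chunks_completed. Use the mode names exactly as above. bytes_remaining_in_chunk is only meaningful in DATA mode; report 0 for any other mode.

Answer: DATA 2 4 1

Derivation:
Byte 0 = '3': mode=SIZE remaining=0 emitted=0 chunks_done=0
Byte 1 = 0x0D: mode=SIZE_CR remaining=0 emitted=0 chunks_done=0
Byte 2 = 0x0A: mode=DATA remaining=3 emitted=0 chunks_done=0
Byte 3 = 'h': mode=DATA remaining=2 emitted=1 chunks_done=0
Byte 4 = '1': mode=DATA remaining=1 emitted=2 chunks_done=0
Byte 5 = 'u': mode=DATA_DONE remaining=0 emitted=3 chunks_done=0
Byte 6 = 0x0D: mode=DATA_CR remaining=0 emitted=3 chunks_done=0
Byte 7 = 0x0A: mode=SIZE remaining=0 emitted=3 chunks_done=1
Byte 8 = '3': mode=SIZE remaining=0 emitted=3 chunks_done=1
Byte 9 = 0x0D: mode=SIZE_CR remaining=0 emitted=3 chunks_done=1
Byte 10 = 0x0A: mode=DATA remaining=3 emitted=3 chunks_done=1
Byte 11 = 'j': mode=DATA remaining=2 emitted=4 chunks_done=1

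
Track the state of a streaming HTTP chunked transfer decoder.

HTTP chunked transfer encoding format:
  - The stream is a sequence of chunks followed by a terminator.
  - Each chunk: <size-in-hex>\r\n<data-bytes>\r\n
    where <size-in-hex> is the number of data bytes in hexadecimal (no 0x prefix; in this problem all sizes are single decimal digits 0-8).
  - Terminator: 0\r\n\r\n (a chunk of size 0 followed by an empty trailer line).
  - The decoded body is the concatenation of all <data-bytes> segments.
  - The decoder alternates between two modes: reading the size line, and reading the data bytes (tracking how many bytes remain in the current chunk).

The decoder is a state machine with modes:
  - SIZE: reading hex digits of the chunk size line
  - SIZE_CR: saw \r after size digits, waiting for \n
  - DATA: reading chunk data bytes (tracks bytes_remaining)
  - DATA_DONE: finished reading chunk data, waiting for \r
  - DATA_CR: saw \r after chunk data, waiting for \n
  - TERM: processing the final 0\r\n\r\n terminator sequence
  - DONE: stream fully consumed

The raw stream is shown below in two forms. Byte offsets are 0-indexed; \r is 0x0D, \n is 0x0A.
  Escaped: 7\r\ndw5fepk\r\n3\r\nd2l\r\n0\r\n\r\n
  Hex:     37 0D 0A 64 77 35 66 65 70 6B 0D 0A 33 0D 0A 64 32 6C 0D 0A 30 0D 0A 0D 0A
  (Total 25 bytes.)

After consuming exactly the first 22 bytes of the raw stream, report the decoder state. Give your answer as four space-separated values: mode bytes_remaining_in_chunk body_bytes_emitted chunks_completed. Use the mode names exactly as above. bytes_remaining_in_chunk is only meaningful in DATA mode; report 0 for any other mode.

Answer: SIZE_CR 0 10 2

Derivation:
Byte 0 = '7': mode=SIZE remaining=0 emitted=0 chunks_done=0
Byte 1 = 0x0D: mode=SIZE_CR remaining=0 emitted=0 chunks_done=0
Byte 2 = 0x0A: mode=DATA remaining=7 emitted=0 chunks_done=0
Byte 3 = 'd': mode=DATA remaining=6 emitted=1 chunks_done=0
Byte 4 = 'w': mode=DATA remaining=5 emitted=2 chunks_done=0
Byte 5 = '5': mode=DATA remaining=4 emitted=3 chunks_done=0
Byte 6 = 'f': mode=DATA remaining=3 emitted=4 chunks_done=0
Byte 7 = 'e': mode=DATA remaining=2 emitted=5 chunks_done=0
Byte 8 = 'p': mode=DATA remaining=1 emitted=6 chunks_done=0
Byte 9 = 'k': mode=DATA_DONE remaining=0 emitted=7 chunks_done=0
Byte 10 = 0x0D: mode=DATA_CR remaining=0 emitted=7 chunks_done=0
Byte 11 = 0x0A: mode=SIZE remaining=0 emitted=7 chunks_done=1
Byte 12 = '3': mode=SIZE remaining=0 emitted=7 chunks_done=1
Byte 13 = 0x0D: mode=SIZE_CR remaining=0 emitted=7 chunks_done=1
Byte 14 = 0x0A: mode=DATA remaining=3 emitted=7 chunks_done=1
Byte 15 = 'd': mode=DATA remaining=2 emitted=8 chunks_done=1
Byte 16 = '2': mode=DATA remaining=1 emitted=9 chunks_done=1
Byte 17 = 'l': mode=DATA_DONE remaining=0 emitted=10 chunks_done=1
Byte 18 = 0x0D: mode=DATA_CR remaining=0 emitted=10 chunks_done=1
Byte 19 = 0x0A: mode=SIZE remaining=0 emitted=10 chunks_done=2
Byte 20 = '0': mode=SIZE remaining=0 emitted=10 chunks_done=2
Byte 21 = 0x0D: mode=SIZE_CR remaining=0 emitted=10 chunks_done=2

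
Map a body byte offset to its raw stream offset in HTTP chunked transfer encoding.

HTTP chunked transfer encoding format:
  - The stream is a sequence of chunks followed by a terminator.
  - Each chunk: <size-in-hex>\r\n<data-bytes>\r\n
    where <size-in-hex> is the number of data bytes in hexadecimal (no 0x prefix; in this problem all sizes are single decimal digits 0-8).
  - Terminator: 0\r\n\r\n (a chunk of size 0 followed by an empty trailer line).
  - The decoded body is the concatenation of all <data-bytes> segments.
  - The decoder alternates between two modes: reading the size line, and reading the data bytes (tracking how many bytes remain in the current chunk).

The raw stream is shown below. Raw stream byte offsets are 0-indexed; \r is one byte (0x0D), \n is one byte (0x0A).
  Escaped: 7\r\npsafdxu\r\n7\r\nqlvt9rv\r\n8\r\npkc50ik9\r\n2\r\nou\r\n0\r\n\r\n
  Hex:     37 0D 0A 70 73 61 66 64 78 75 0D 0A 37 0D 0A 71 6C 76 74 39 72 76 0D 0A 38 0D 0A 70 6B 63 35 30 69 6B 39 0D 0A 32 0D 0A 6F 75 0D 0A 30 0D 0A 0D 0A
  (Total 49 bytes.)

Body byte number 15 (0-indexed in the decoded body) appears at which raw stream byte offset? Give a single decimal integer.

Answer: 28

Derivation:
Chunk 1: stream[0..1]='7' size=0x7=7, data at stream[3..10]='psafdxu' -> body[0..7], body so far='psafdxu'
Chunk 2: stream[12..13]='7' size=0x7=7, data at stream[15..22]='qlvt9rv' -> body[7..14], body so far='psafdxuqlvt9rv'
Chunk 3: stream[24..25]='8' size=0x8=8, data at stream[27..35]='pkc50ik9' -> body[14..22], body so far='psafdxuqlvt9rvpkc50ik9'
Chunk 4: stream[37..38]='2' size=0x2=2, data at stream[40..42]='ou' -> body[22..24], body so far='psafdxuqlvt9rvpkc50ik9ou'
Chunk 5: stream[44..45]='0' size=0 (terminator). Final body='psafdxuqlvt9rvpkc50ik9ou' (24 bytes)
Body byte 15 at stream offset 28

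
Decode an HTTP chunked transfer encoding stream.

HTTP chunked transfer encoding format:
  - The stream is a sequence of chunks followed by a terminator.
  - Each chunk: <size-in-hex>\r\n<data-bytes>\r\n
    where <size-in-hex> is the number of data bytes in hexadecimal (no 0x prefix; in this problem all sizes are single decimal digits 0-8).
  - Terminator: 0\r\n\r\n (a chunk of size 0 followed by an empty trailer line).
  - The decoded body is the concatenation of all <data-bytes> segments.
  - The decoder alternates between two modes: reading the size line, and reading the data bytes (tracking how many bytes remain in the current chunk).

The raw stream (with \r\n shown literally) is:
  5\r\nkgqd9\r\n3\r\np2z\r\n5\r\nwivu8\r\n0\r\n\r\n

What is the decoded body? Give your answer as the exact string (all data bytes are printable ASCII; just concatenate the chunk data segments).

Chunk 1: stream[0..1]='5' size=0x5=5, data at stream[3..8]='kgqd9' -> body[0..5], body so far='kgqd9'
Chunk 2: stream[10..11]='3' size=0x3=3, data at stream[13..16]='p2z' -> body[5..8], body so far='kgqd9p2z'
Chunk 3: stream[18..19]='5' size=0x5=5, data at stream[21..26]='wivu8' -> body[8..13], body so far='kgqd9p2zwivu8'
Chunk 4: stream[28..29]='0' size=0 (terminator). Final body='kgqd9p2zwivu8' (13 bytes)

Answer: kgqd9p2zwivu8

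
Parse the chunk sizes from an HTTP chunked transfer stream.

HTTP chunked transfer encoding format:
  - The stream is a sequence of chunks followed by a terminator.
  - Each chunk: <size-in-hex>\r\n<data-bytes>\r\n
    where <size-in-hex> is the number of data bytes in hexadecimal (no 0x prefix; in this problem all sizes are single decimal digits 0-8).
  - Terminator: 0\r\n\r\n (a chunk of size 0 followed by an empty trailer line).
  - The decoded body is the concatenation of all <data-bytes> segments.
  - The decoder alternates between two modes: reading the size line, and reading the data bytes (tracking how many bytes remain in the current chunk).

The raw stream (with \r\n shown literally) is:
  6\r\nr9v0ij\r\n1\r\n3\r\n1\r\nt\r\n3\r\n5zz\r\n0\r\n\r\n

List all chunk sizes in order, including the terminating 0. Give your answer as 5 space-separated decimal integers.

Answer: 6 1 1 3 0

Derivation:
Chunk 1: stream[0..1]='6' size=0x6=6, data at stream[3..9]='r9v0ij' -> body[0..6], body so far='r9v0ij'
Chunk 2: stream[11..12]='1' size=0x1=1, data at stream[14..15]='3' -> body[6..7], body so far='r9v0ij3'
Chunk 3: stream[17..18]='1' size=0x1=1, data at stream[20..21]='t' -> body[7..8], body so far='r9v0ij3t'
Chunk 4: stream[23..24]='3' size=0x3=3, data at stream[26..29]='5zz' -> body[8..11], body so far='r9v0ij3t5zz'
Chunk 5: stream[31..32]='0' size=0 (terminator). Final body='r9v0ij3t5zz' (11 bytes)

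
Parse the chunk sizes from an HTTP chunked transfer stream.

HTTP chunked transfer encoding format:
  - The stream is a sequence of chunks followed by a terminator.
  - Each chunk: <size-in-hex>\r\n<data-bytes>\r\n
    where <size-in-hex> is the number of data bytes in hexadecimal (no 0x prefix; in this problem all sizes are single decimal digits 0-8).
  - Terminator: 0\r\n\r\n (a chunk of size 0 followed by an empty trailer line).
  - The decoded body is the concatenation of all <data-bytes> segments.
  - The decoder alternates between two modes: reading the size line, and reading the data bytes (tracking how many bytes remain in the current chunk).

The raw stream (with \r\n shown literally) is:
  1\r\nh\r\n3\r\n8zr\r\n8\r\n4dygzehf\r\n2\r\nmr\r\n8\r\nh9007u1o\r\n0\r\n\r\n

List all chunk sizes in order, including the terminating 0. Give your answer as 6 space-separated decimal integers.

Chunk 1: stream[0..1]='1' size=0x1=1, data at stream[3..4]='h' -> body[0..1], body so far='h'
Chunk 2: stream[6..7]='3' size=0x3=3, data at stream[9..12]='8zr' -> body[1..4], body so far='h8zr'
Chunk 3: stream[14..15]='8' size=0x8=8, data at stream[17..25]='4dygzehf' -> body[4..12], body so far='h8zr4dygzehf'
Chunk 4: stream[27..28]='2' size=0x2=2, data at stream[30..32]='mr' -> body[12..14], body so far='h8zr4dygzehfmr'
Chunk 5: stream[34..35]='8' size=0x8=8, data at stream[37..45]='h9007u1o' -> body[14..22], body so far='h8zr4dygzehfmrh9007u1o'
Chunk 6: stream[47..48]='0' size=0 (terminator). Final body='h8zr4dygzehfmrh9007u1o' (22 bytes)

Answer: 1 3 8 2 8 0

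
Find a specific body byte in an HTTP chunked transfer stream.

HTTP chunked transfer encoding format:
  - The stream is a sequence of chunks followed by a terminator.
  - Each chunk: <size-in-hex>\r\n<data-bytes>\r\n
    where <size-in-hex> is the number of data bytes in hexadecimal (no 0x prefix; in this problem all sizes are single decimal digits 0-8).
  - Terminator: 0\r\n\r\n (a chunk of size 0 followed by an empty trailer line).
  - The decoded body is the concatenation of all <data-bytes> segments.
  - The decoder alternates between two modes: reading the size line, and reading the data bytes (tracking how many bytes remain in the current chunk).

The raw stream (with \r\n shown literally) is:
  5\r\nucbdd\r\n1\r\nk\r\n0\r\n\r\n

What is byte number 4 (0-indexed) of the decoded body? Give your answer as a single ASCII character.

Chunk 1: stream[0..1]='5' size=0x5=5, data at stream[3..8]='ucbdd' -> body[0..5], body so far='ucbdd'
Chunk 2: stream[10..11]='1' size=0x1=1, data at stream[13..14]='k' -> body[5..6], body so far='ucbddk'
Chunk 3: stream[16..17]='0' size=0 (terminator). Final body='ucbddk' (6 bytes)
Body byte 4 = 'd'

Answer: d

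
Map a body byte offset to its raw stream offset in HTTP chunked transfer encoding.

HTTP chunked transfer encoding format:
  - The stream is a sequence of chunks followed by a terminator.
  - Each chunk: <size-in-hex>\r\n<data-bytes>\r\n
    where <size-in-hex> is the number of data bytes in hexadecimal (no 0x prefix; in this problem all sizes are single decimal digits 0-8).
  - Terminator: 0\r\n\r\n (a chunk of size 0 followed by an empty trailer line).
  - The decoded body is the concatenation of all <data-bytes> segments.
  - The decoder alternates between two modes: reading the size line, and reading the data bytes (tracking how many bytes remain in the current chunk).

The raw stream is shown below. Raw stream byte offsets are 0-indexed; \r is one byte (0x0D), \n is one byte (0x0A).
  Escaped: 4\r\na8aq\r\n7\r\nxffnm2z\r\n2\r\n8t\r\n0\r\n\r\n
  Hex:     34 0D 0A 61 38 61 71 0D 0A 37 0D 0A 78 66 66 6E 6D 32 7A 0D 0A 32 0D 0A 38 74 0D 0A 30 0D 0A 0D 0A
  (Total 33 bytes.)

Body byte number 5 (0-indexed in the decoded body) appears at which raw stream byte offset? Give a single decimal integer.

Chunk 1: stream[0..1]='4' size=0x4=4, data at stream[3..7]='a8aq' -> body[0..4], body so far='a8aq'
Chunk 2: stream[9..10]='7' size=0x7=7, data at stream[12..19]='xffnm2z' -> body[4..11], body so far='a8aqxffnm2z'
Chunk 3: stream[21..22]='2' size=0x2=2, data at stream[24..26]='8t' -> body[11..13], body so far='a8aqxffnm2z8t'
Chunk 4: stream[28..29]='0' size=0 (terminator). Final body='a8aqxffnm2z8t' (13 bytes)
Body byte 5 at stream offset 13

Answer: 13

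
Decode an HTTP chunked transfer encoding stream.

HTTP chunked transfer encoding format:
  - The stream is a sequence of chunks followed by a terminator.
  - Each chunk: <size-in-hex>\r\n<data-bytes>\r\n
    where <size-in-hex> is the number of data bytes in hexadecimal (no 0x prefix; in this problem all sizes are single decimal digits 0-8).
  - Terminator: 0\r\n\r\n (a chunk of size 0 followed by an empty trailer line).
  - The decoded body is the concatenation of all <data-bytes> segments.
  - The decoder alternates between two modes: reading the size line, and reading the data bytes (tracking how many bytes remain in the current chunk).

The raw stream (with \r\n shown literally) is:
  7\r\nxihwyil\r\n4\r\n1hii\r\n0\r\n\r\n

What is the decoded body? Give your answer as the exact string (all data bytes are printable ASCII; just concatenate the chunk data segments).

Answer: xihwyil1hii

Derivation:
Chunk 1: stream[0..1]='7' size=0x7=7, data at stream[3..10]='xihwyil' -> body[0..7], body so far='xihwyil'
Chunk 2: stream[12..13]='4' size=0x4=4, data at stream[15..19]='1hii' -> body[7..11], body so far='xihwyil1hii'
Chunk 3: stream[21..22]='0' size=0 (terminator). Final body='xihwyil1hii' (11 bytes)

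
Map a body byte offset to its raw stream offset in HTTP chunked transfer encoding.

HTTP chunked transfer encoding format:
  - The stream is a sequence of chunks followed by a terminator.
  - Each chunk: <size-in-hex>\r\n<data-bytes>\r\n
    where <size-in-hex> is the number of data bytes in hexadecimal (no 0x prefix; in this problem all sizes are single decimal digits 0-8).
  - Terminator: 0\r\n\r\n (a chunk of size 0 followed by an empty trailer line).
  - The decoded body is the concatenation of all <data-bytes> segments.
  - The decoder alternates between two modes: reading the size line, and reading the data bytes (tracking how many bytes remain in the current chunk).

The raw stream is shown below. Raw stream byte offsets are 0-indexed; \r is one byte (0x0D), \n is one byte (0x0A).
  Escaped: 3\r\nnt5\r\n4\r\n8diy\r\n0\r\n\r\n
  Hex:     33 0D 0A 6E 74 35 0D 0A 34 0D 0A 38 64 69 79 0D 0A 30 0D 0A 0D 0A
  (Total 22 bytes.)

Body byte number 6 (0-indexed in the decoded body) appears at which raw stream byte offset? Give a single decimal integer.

Answer: 14

Derivation:
Chunk 1: stream[0..1]='3' size=0x3=3, data at stream[3..6]='nt5' -> body[0..3], body so far='nt5'
Chunk 2: stream[8..9]='4' size=0x4=4, data at stream[11..15]='8diy' -> body[3..7], body so far='nt58diy'
Chunk 3: stream[17..18]='0' size=0 (terminator). Final body='nt58diy' (7 bytes)
Body byte 6 at stream offset 14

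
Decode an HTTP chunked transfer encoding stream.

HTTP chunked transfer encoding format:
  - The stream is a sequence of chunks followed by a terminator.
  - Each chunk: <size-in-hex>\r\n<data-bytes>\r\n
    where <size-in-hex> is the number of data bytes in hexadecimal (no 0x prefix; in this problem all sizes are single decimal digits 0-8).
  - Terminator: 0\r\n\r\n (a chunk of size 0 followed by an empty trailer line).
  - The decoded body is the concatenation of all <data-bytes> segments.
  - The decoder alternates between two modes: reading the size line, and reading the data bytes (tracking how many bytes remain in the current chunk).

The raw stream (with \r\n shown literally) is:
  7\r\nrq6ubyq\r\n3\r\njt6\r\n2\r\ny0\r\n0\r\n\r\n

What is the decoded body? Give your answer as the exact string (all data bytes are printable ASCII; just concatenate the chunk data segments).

Answer: rq6ubyqjt6y0

Derivation:
Chunk 1: stream[0..1]='7' size=0x7=7, data at stream[3..10]='rq6ubyq' -> body[0..7], body so far='rq6ubyq'
Chunk 2: stream[12..13]='3' size=0x3=3, data at stream[15..18]='jt6' -> body[7..10], body so far='rq6ubyqjt6'
Chunk 3: stream[20..21]='2' size=0x2=2, data at stream[23..25]='y0' -> body[10..12], body so far='rq6ubyqjt6y0'
Chunk 4: stream[27..28]='0' size=0 (terminator). Final body='rq6ubyqjt6y0' (12 bytes)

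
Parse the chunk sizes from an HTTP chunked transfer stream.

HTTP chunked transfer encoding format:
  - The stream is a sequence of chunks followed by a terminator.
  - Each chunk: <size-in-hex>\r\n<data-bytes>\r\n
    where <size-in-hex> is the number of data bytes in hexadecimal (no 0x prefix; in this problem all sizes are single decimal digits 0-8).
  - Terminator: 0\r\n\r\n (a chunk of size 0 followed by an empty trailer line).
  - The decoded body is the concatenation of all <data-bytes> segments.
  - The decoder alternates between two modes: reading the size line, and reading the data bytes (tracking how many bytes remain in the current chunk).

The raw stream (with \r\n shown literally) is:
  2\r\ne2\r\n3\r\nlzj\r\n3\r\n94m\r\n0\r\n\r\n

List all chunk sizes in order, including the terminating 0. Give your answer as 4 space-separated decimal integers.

Answer: 2 3 3 0

Derivation:
Chunk 1: stream[0..1]='2' size=0x2=2, data at stream[3..5]='e2' -> body[0..2], body so far='e2'
Chunk 2: stream[7..8]='3' size=0x3=3, data at stream[10..13]='lzj' -> body[2..5], body so far='e2lzj'
Chunk 3: stream[15..16]='3' size=0x3=3, data at stream[18..21]='94m' -> body[5..8], body so far='e2lzj94m'
Chunk 4: stream[23..24]='0' size=0 (terminator). Final body='e2lzj94m' (8 bytes)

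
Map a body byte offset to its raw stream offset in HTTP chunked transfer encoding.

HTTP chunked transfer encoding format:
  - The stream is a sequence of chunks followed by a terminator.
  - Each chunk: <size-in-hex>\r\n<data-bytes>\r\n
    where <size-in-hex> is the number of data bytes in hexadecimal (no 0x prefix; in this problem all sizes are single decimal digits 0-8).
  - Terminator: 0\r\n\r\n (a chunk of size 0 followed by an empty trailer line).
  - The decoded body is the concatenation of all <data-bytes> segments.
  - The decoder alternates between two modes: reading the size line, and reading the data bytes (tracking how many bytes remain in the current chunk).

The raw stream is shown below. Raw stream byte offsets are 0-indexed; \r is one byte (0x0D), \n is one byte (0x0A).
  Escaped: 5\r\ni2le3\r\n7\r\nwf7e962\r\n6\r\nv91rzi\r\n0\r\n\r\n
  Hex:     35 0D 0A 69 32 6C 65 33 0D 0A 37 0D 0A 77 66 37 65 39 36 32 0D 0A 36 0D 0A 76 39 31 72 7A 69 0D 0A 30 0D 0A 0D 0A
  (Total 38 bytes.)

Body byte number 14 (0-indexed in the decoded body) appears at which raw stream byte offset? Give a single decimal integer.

Answer: 27

Derivation:
Chunk 1: stream[0..1]='5' size=0x5=5, data at stream[3..8]='i2le3' -> body[0..5], body so far='i2le3'
Chunk 2: stream[10..11]='7' size=0x7=7, data at stream[13..20]='wf7e962' -> body[5..12], body so far='i2le3wf7e962'
Chunk 3: stream[22..23]='6' size=0x6=6, data at stream[25..31]='v91rzi' -> body[12..18], body so far='i2le3wf7e962v91rzi'
Chunk 4: stream[33..34]='0' size=0 (terminator). Final body='i2le3wf7e962v91rzi' (18 bytes)
Body byte 14 at stream offset 27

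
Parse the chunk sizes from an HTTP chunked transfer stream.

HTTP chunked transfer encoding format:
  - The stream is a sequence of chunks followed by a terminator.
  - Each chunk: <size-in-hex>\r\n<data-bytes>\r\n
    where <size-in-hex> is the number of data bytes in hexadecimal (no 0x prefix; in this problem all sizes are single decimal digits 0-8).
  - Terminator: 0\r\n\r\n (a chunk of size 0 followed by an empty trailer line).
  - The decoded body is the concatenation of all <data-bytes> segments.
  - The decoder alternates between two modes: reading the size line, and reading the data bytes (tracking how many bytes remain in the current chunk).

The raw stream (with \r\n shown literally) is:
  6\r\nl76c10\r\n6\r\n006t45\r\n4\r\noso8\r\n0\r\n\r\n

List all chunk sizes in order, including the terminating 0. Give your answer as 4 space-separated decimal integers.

Answer: 6 6 4 0

Derivation:
Chunk 1: stream[0..1]='6' size=0x6=6, data at stream[3..9]='l76c10' -> body[0..6], body so far='l76c10'
Chunk 2: stream[11..12]='6' size=0x6=6, data at stream[14..20]='006t45' -> body[6..12], body so far='l76c10006t45'
Chunk 3: stream[22..23]='4' size=0x4=4, data at stream[25..29]='oso8' -> body[12..16], body so far='l76c10006t45oso8'
Chunk 4: stream[31..32]='0' size=0 (terminator). Final body='l76c10006t45oso8' (16 bytes)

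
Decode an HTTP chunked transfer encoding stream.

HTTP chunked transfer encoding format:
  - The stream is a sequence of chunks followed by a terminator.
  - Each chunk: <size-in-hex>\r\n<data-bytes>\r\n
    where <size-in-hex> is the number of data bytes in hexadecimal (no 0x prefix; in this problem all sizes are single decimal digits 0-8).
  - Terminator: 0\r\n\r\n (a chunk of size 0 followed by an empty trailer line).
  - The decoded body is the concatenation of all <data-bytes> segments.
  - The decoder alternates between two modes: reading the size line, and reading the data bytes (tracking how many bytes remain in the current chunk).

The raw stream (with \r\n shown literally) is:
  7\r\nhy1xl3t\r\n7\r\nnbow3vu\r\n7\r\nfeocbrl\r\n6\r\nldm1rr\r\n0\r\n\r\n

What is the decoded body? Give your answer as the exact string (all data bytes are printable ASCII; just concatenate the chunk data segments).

Chunk 1: stream[0..1]='7' size=0x7=7, data at stream[3..10]='hy1xl3t' -> body[0..7], body so far='hy1xl3t'
Chunk 2: stream[12..13]='7' size=0x7=7, data at stream[15..22]='nbow3vu' -> body[7..14], body so far='hy1xl3tnbow3vu'
Chunk 3: stream[24..25]='7' size=0x7=7, data at stream[27..34]='feocbrl' -> body[14..21], body so far='hy1xl3tnbow3vufeocbrl'
Chunk 4: stream[36..37]='6' size=0x6=6, data at stream[39..45]='ldm1rr' -> body[21..27], body so far='hy1xl3tnbow3vufeocbrlldm1rr'
Chunk 5: stream[47..48]='0' size=0 (terminator). Final body='hy1xl3tnbow3vufeocbrlldm1rr' (27 bytes)

Answer: hy1xl3tnbow3vufeocbrlldm1rr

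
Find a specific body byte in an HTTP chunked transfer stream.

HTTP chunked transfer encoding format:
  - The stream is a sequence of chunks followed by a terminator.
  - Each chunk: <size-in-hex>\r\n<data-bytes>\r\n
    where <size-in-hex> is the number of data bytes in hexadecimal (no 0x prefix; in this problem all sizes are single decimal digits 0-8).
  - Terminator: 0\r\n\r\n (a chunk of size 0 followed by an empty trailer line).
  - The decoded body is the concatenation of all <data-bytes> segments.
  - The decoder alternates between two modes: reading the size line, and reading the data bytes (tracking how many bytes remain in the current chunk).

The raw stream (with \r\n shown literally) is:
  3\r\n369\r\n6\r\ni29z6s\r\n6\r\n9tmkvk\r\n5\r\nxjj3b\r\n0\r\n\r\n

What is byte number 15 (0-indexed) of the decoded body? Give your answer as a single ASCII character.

Chunk 1: stream[0..1]='3' size=0x3=3, data at stream[3..6]='369' -> body[0..3], body so far='369'
Chunk 2: stream[8..9]='6' size=0x6=6, data at stream[11..17]='i29z6s' -> body[3..9], body so far='369i29z6s'
Chunk 3: stream[19..20]='6' size=0x6=6, data at stream[22..28]='9tmkvk' -> body[9..15], body so far='369i29z6s9tmkvk'
Chunk 4: stream[30..31]='5' size=0x5=5, data at stream[33..38]='xjj3b' -> body[15..20], body so far='369i29z6s9tmkvkxjj3b'
Chunk 5: stream[40..41]='0' size=0 (terminator). Final body='369i29z6s9tmkvkxjj3b' (20 bytes)
Body byte 15 = 'x'

Answer: x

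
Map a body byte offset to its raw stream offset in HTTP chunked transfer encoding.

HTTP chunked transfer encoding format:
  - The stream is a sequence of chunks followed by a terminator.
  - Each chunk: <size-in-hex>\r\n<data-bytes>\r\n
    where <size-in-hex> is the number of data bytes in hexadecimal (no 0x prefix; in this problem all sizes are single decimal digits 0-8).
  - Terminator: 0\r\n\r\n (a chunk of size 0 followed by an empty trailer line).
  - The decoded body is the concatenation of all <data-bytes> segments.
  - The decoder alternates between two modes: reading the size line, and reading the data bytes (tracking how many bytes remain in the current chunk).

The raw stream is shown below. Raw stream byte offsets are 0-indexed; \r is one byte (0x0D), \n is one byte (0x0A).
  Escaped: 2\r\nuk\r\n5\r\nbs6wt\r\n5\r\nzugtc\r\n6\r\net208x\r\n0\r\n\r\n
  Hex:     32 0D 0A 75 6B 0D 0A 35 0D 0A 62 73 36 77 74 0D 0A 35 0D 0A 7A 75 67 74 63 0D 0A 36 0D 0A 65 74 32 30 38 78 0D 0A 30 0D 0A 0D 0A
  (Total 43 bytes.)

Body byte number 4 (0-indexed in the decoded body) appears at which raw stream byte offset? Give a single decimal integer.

Chunk 1: stream[0..1]='2' size=0x2=2, data at stream[3..5]='uk' -> body[0..2], body so far='uk'
Chunk 2: stream[7..8]='5' size=0x5=5, data at stream[10..15]='bs6wt' -> body[2..7], body so far='ukbs6wt'
Chunk 3: stream[17..18]='5' size=0x5=5, data at stream[20..25]='zugtc' -> body[7..12], body so far='ukbs6wtzugtc'
Chunk 4: stream[27..28]='6' size=0x6=6, data at stream[30..36]='et208x' -> body[12..18], body so far='ukbs6wtzugtcet208x'
Chunk 5: stream[38..39]='0' size=0 (terminator). Final body='ukbs6wtzugtcet208x' (18 bytes)
Body byte 4 at stream offset 12

Answer: 12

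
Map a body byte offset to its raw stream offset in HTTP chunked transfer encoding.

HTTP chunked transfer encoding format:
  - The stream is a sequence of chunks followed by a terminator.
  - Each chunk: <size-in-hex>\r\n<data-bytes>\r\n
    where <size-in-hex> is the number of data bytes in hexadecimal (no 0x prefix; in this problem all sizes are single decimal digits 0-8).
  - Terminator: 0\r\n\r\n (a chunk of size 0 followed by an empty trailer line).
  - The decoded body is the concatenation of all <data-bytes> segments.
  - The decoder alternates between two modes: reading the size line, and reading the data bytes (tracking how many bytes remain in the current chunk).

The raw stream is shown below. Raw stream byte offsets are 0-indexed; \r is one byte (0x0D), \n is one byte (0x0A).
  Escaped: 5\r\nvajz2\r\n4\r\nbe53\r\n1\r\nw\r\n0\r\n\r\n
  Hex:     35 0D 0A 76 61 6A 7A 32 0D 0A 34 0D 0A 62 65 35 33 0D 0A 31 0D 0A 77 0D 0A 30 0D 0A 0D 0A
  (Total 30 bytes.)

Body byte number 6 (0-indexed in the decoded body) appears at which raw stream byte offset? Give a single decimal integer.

Chunk 1: stream[0..1]='5' size=0x5=5, data at stream[3..8]='vajz2' -> body[0..5], body so far='vajz2'
Chunk 2: stream[10..11]='4' size=0x4=4, data at stream[13..17]='be53' -> body[5..9], body so far='vajz2be53'
Chunk 3: stream[19..20]='1' size=0x1=1, data at stream[22..23]='w' -> body[9..10], body so far='vajz2be53w'
Chunk 4: stream[25..26]='0' size=0 (terminator). Final body='vajz2be53w' (10 bytes)
Body byte 6 at stream offset 14

Answer: 14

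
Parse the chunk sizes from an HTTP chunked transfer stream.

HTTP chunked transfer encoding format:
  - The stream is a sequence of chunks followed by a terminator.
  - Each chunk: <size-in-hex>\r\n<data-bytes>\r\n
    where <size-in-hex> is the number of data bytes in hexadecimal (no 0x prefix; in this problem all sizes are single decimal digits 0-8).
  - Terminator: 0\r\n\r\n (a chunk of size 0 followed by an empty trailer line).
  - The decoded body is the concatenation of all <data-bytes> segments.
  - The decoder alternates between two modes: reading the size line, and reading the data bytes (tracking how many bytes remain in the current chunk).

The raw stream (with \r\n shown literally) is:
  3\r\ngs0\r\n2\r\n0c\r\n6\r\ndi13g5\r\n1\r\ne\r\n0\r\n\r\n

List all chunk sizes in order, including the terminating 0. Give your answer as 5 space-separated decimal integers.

Answer: 3 2 6 1 0

Derivation:
Chunk 1: stream[0..1]='3' size=0x3=3, data at stream[3..6]='gs0' -> body[0..3], body so far='gs0'
Chunk 2: stream[8..9]='2' size=0x2=2, data at stream[11..13]='0c' -> body[3..5], body so far='gs00c'
Chunk 3: stream[15..16]='6' size=0x6=6, data at stream[18..24]='di13g5' -> body[5..11], body so far='gs00cdi13g5'
Chunk 4: stream[26..27]='1' size=0x1=1, data at stream[29..30]='e' -> body[11..12], body so far='gs00cdi13g5e'
Chunk 5: stream[32..33]='0' size=0 (terminator). Final body='gs00cdi13g5e' (12 bytes)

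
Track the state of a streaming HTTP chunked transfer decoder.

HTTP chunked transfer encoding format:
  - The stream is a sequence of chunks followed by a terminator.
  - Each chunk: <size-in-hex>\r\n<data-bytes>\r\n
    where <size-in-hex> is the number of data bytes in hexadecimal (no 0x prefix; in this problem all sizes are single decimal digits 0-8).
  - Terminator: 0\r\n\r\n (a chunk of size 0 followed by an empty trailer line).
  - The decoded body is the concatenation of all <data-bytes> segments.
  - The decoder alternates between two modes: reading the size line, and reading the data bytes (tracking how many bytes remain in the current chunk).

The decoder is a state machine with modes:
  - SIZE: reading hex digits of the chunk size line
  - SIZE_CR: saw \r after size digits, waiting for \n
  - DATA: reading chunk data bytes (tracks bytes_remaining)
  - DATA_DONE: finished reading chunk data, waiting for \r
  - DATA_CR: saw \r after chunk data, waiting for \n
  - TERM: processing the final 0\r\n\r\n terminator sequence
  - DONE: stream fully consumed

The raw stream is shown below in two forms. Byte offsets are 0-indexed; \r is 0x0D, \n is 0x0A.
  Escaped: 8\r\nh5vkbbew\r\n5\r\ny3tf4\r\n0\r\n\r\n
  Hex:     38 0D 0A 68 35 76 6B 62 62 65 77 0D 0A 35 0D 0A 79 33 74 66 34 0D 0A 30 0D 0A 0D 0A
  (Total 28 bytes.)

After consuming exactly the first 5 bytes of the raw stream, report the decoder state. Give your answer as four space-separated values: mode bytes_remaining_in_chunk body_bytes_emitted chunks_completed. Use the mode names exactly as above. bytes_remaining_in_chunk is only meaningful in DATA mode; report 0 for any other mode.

Byte 0 = '8': mode=SIZE remaining=0 emitted=0 chunks_done=0
Byte 1 = 0x0D: mode=SIZE_CR remaining=0 emitted=0 chunks_done=0
Byte 2 = 0x0A: mode=DATA remaining=8 emitted=0 chunks_done=0
Byte 3 = 'h': mode=DATA remaining=7 emitted=1 chunks_done=0
Byte 4 = '5': mode=DATA remaining=6 emitted=2 chunks_done=0

Answer: DATA 6 2 0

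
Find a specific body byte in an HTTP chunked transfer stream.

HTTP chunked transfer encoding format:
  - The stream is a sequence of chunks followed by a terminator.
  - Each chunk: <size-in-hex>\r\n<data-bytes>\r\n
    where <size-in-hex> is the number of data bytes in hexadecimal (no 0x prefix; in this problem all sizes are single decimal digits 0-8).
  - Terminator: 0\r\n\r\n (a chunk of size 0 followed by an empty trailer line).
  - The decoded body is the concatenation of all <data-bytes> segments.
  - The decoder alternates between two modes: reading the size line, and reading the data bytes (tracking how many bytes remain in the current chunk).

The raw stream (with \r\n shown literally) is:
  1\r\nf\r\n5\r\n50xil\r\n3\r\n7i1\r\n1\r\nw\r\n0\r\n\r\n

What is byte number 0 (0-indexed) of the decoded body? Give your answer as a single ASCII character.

Answer: f

Derivation:
Chunk 1: stream[0..1]='1' size=0x1=1, data at stream[3..4]='f' -> body[0..1], body so far='f'
Chunk 2: stream[6..7]='5' size=0x5=5, data at stream[9..14]='50xil' -> body[1..6], body so far='f50xil'
Chunk 3: stream[16..17]='3' size=0x3=3, data at stream[19..22]='7i1' -> body[6..9], body so far='f50xil7i1'
Chunk 4: stream[24..25]='1' size=0x1=1, data at stream[27..28]='w' -> body[9..10], body so far='f50xil7i1w'
Chunk 5: stream[30..31]='0' size=0 (terminator). Final body='f50xil7i1w' (10 bytes)
Body byte 0 = 'f'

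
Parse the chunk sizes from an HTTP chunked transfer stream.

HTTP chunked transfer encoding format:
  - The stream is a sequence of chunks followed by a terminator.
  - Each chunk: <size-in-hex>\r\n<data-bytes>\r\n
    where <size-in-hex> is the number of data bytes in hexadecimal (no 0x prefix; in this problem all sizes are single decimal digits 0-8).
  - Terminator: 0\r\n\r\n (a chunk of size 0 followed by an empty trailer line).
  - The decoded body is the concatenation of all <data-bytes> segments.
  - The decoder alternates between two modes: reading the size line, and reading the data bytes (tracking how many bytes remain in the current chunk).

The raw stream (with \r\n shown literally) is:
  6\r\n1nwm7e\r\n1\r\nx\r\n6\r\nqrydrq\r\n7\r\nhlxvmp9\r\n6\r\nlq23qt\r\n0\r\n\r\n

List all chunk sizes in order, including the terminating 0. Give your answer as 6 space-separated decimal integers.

Chunk 1: stream[0..1]='6' size=0x6=6, data at stream[3..9]='1nwm7e' -> body[0..6], body so far='1nwm7e'
Chunk 2: stream[11..12]='1' size=0x1=1, data at stream[14..15]='x' -> body[6..7], body so far='1nwm7ex'
Chunk 3: stream[17..18]='6' size=0x6=6, data at stream[20..26]='qrydrq' -> body[7..13], body so far='1nwm7exqrydrq'
Chunk 4: stream[28..29]='7' size=0x7=7, data at stream[31..38]='hlxvmp9' -> body[13..20], body so far='1nwm7exqrydrqhlxvmp9'
Chunk 5: stream[40..41]='6' size=0x6=6, data at stream[43..49]='lq23qt' -> body[20..26], body so far='1nwm7exqrydrqhlxvmp9lq23qt'
Chunk 6: stream[51..52]='0' size=0 (terminator). Final body='1nwm7exqrydrqhlxvmp9lq23qt' (26 bytes)

Answer: 6 1 6 7 6 0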